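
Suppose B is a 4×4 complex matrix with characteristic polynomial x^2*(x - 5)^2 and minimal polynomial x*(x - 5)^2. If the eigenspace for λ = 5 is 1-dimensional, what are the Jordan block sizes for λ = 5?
Block sizes for λ = 5: [2]

Step 1 — from the characteristic polynomial, algebraic multiplicity of λ = 5 is 2. From dim ker(B − (5)·I) = 1, there are exactly 1 Jordan blocks for λ = 5.
Step 2 — from the minimal polynomial, the factor (x − 5)^2 tells us the largest block for λ = 5 has size 2.
Step 3 — with total size 2, 1 blocks, and largest block 2, the block sizes (in nonincreasing order) are [2].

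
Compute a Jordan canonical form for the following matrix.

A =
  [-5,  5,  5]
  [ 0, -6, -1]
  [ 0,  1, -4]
J_2(-5) ⊕ J_1(-5)

The characteristic polynomial is
  det(x·I − A) = x^3 + 15*x^2 + 75*x + 125 = (x + 5)^3

Eigenvalues and multiplicities (the geometric multiplicity of λ is n − rank(A − λI), which equals the number of Jordan blocks for λ):
  λ = -5: algebraic multiplicity = 3, geometric multiplicity = 2

Determining the block sizes for each eigenvalue:
  λ = -5: 2 blocks summing to 3 forces exactly one block of size 2 and the rest size 1 → block sizes [2, 1]

Assembling the blocks gives a Jordan form
J =
  [-5,  1,  0]
  [ 0, -5,  0]
  [ 0,  0, -5]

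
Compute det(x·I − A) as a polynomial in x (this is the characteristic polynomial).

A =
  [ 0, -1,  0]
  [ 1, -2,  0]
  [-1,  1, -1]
x^3 + 3*x^2 + 3*x + 1

Expanding det(x·I − A) (e.g. by cofactor expansion or by noting that A is similar to its Jordan form J, which has the same characteristic polynomial as A) gives
  χ_A(x) = x^3 + 3*x^2 + 3*x + 1
which factors as (x + 1)^3. The eigenvalues (with algebraic multiplicities) are λ = -1 with multiplicity 3.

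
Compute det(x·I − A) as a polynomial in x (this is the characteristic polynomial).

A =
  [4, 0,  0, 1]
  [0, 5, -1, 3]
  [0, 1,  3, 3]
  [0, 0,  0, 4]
x^4 - 16*x^3 + 96*x^2 - 256*x + 256

Expanding det(x·I − A) (e.g. by cofactor expansion or by noting that A is similar to its Jordan form J, which has the same characteristic polynomial as A) gives
  χ_A(x) = x^4 - 16*x^3 + 96*x^2 - 256*x + 256
which factors as (x - 4)^4. The eigenvalues (with algebraic multiplicities) are λ = 4 with multiplicity 4.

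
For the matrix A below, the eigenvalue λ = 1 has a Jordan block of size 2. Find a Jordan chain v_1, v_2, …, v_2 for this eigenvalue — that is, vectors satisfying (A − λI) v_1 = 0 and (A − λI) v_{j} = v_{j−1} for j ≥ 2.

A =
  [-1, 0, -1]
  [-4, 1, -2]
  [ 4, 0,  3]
A Jordan chain for λ = 1 of length 2:
v_1 = (-2, -4, 4)ᵀ
v_2 = (1, 0, 0)ᵀ

Let N = A − (1)·I. We want v_2 with N^2 v_2 = 0 but N^1 v_2 ≠ 0; then v_{j-1} := N · v_j for j = 2, …, 2.

Pick v_2 = (1, 0, 0)ᵀ.
Then v_1 = N · v_2 = (-2, -4, 4)ᵀ.

Sanity check: (A − (1)·I) v_1 = (0, 0, 0)ᵀ = 0. ✓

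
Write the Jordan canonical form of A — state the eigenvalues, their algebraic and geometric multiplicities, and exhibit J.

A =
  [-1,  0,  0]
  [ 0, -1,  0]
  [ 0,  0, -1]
J_1(-1) ⊕ J_1(-1) ⊕ J_1(-1)

The characteristic polynomial is
  det(x·I − A) = x^3 + 3*x^2 + 3*x + 1 = (x + 1)^3

Eigenvalues and multiplicities (the geometric multiplicity of λ is n − rank(A − λI), which equals the number of Jordan blocks for λ):
  λ = -1: algebraic multiplicity = 3, geometric multiplicity = 3

Determining the block sizes for each eigenvalue:
  λ = -1: gm = am = 3, so every block has size 1 → block sizes [1, 1, 1]

Assembling the blocks gives a Jordan form
J =
  [-1,  0,  0]
  [ 0, -1,  0]
  [ 0,  0, -1]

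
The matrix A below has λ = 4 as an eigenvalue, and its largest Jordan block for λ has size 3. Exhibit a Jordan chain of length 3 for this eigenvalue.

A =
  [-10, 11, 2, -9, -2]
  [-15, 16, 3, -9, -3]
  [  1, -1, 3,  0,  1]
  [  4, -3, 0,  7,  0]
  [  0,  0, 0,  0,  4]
A Jordan chain for λ = 4 of length 3:
v_1 = (-3, -3, 0, 1, 0)ᵀ
v_2 = (-14, -15, 1, 4, 0)ᵀ
v_3 = (1, 0, 0, 0, 0)ᵀ

Let N = A − (4)·I. We want v_3 with N^3 v_3 = 0 but N^2 v_3 ≠ 0; then v_{j-1} := N · v_j for j = 3, …, 2.

Pick v_3 = (1, 0, 0, 0, 0)ᵀ.
Then v_2 = N · v_3 = (-14, -15, 1, 4, 0)ᵀ.
Then v_1 = N · v_2 = (-3, -3, 0, 1, 0)ᵀ.

Sanity check: (A − (4)·I) v_1 = (0, 0, 0, 0, 0)ᵀ = 0. ✓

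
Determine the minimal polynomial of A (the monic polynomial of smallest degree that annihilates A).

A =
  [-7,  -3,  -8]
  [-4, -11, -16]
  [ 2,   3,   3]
x^2 + 10*x + 25

The characteristic polynomial is χ_A(x) = (x + 5)^3, so the eigenvalues are known. The minimal polynomial is
  m_A(x) = Π_λ (x − λ)^{k_λ}
where k_λ is the size of the *largest* Jordan block for λ (equivalently, the smallest k with (A − λI)^k v = 0 for every generalised eigenvector v of λ).

  λ = -5: largest Jordan block has size 2, contributing (x + 5)^2

So m_A(x) = (x + 5)^2 = x^2 + 10*x + 25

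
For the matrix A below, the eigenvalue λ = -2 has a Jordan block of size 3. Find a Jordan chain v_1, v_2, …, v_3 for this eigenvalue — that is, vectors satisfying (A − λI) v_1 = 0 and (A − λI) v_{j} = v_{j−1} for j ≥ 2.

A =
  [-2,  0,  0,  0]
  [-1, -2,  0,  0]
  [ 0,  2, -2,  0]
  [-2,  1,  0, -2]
A Jordan chain for λ = -2 of length 3:
v_1 = (0, 0, -2, -1)ᵀ
v_2 = (0, -1, 0, -2)ᵀ
v_3 = (1, 0, 0, 0)ᵀ

Let N = A − (-2)·I. We want v_3 with N^3 v_3 = 0 but N^2 v_3 ≠ 0; then v_{j-1} := N · v_j for j = 3, …, 2.

Pick v_3 = (1, 0, 0, 0)ᵀ.
Then v_2 = N · v_3 = (0, -1, 0, -2)ᵀ.
Then v_1 = N · v_2 = (0, 0, -2, -1)ᵀ.

Sanity check: (A − (-2)·I) v_1 = (0, 0, 0, 0)ᵀ = 0. ✓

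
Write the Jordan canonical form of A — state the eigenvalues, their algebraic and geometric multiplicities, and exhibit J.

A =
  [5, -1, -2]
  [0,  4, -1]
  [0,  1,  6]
J_3(5)

The characteristic polynomial is
  det(x·I − A) = x^3 - 15*x^2 + 75*x - 125 = (x - 5)^3

Eigenvalues and multiplicities (the geometric multiplicity of λ is n − rank(A − λI), which equals the number of Jordan blocks for λ):
  λ = 5: algebraic multiplicity = 3, geometric multiplicity = 1

Determining the block sizes for each eigenvalue:
  λ = 5: one block (gm = 1), so the single block has size am = 3 → block sizes [3]

Assembling the blocks gives a Jordan form
J =
  [5, 1, 0]
  [0, 5, 1]
  [0, 0, 5]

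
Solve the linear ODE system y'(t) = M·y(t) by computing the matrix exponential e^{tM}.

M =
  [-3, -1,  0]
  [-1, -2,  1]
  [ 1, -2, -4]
e^{tM} =
  [t^2*exp(-3*t)/2 + exp(-3*t), -t^2*exp(-3*t)/2 - t*exp(-3*t), -t^2*exp(-3*t)/2]
  [-t*exp(-3*t), t*exp(-3*t) + exp(-3*t), t*exp(-3*t)]
  [t^2*exp(-3*t)/2 + t*exp(-3*t), -t^2*exp(-3*t)/2 - 2*t*exp(-3*t), -t^2*exp(-3*t)/2 - t*exp(-3*t) + exp(-3*t)]

Strategy: write M = P · J · P⁻¹ where J is a Jordan canonical form, so e^{tM} = P · e^{tJ} · P⁻¹, and e^{tJ} can be computed block-by-block.

M has Jordan form
J =
  [-3,  1,  0]
  [ 0, -3,  1]
  [ 0,  0, -3]
(up to reordering of blocks).

Per-block formulas:
  For a 3×3 Jordan block J_3(-3): exp(t · J_3(-3)) = e^(-3t)·(I + t·N + (t^2/2)·N^2), where N is the 3×3 nilpotent shift.

After assembling e^{tJ} and conjugating by P, we get:

e^{tM} =
  [t^2*exp(-3*t)/2 + exp(-3*t), -t^2*exp(-3*t)/2 - t*exp(-3*t), -t^2*exp(-3*t)/2]
  [-t*exp(-3*t), t*exp(-3*t) + exp(-3*t), t*exp(-3*t)]
  [t^2*exp(-3*t)/2 + t*exp(-3*t), -t^2*exp(-3*t)/2 - 2*t*exp(-3*t), -t^2*exp(-3*t)/2 - t*exp(-3*t) + exp(-3*t)]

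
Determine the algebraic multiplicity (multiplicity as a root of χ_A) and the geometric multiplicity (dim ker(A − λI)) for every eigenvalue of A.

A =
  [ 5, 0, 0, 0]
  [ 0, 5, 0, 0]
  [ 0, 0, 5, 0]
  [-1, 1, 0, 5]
λ = 5: alg = 4, geom = 3

Step 1 — factor the characteristic polynomial to read off the algebraic multiplicities:
  χ_A(x) = (x - 5)^4

Step 2 — compute geometric multiplicities via the rank-nullity identity g(λ) = n − rank(A − λI):
  rank(A − (5)·I) = 1, so dim ker(A − (5)·I) = n − 1 = 3

Summary:
  λ = 5: algebraic multiplicity = 4, geometric multiplicity = 3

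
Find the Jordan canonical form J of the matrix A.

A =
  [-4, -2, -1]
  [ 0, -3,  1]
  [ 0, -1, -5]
J_3(-4)

The characteristic polynomial is
  det(x·I − A) = x^3 + 12*x^2 + 48*x + 64 = (x + 4)^3

Eigenvalues and multiplicities (the geometric multiplicity of λ is n − rank(A − λI), which equals the number of Jordan blocks for λ):
  λ = -4: algebraic multiplicity = 3, geometric multiplicity = 1

Determining the block sizes for each eigenvalue:
  λ = -4: one block (gm = 1), so the single block has size am = 3 → block sizes [3]

Assembling the blocks gives a Jordan form
J =
  [-4,  1,  0]
  [ 0, -4,  1]
  [ 0,  0, -4]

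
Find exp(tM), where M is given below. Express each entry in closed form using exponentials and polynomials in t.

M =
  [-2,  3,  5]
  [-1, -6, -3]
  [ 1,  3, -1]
e^{tM} =
  [3*t^2*exp(-3*t)/2 + t*exp(-3*t) + exp(-3*t), 9*t^2*exp(-3*t)/2 + 3*t*exp(-3*t), 3*t^2*exp(-3*t) + 5*t*exp(-3*t)]
  [-t^2*exp(-3*t)/2 - t*exp(-3*t), -3*t^2*exp(-3*t)/2 - 3*t*exp(-3*t) + exp(-3*t), -t^2*exp(-3*t) - 3*t*exp(-3*t)]
  [t*exp(-3*t), 3*t*exp(-3*t), 2*t*exp(-3*t) + exp(-3*t)]

Strategy: write M = P · J · P⁻¹ where J is a Jordan canonical form, so e^{tM} = P · e^{tJ} · P⁻¹, and e^{tJ} can be computed block-by-block.

M has Jordan form
J =
  [-3,  1,  0]
  [ 0, -3,  1]
  [ 0,  0, -3]
(up to reordering of blocks).

Per-block formulas:
  For a 3×3 Jordan block J_3(-3): exp(t · J_3(-3)) = e^(-3t)·(I + t·N + (t^2/2)·N^2), where N is the 3×3 nilpotent shift.

After assembling e^{tJ} and conjugating by P, we get:

e^{tM} =
  [3*t^2*exp(-3*t)/2 + t*exp(-3*t) + exp(-3*t), 9*t^2*exp(-3*t)/2 + 3*t*exp(-3*t), 3*t^2*exp(-3*t) + 5*t*exp(-3*t)]
  [-t^2*exp(-3*t)/2 - t*exp(-3*t), -3*t^2*exp(-3*t)/2 - 3*t*exp(-3*t) + exp(-3*t), -t^2*exp(-3*t) - 3*t*exp(-3*t)]
  [t*exp(-3*t), 3*t*exp(-3*t), 2*t*exp(-3*t) + exp(-3*t)]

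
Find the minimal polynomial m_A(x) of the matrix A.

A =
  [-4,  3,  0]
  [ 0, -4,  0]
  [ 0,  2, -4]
x^2 + 8*x + 16

The characteristic polynomial is χ_A(x) = (x + 4)^3, so the eigenvalues are known. The minimal polynomial is
  m_A(x) = Π_λ (x − λ)^{k_λ}
where k_λ is the size of the *largest* Jordan block for λ (equivalently, the smallest k with (A − λI)^k v = 0 for every generalised eigenvector v of λ).

  λ = -4: largest Jordan block has size 2, contributing (x + 4)^2

So m_A(x) = (x + 4)^2 = x^2 + 8*x + 16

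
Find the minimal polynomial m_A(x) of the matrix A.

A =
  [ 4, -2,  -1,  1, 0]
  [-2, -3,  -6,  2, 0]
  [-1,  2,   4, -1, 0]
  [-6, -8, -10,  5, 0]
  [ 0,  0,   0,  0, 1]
x^3 - 7*x^2 + 15*x - 9

The characteristic polynomial is χ_A(x) = (x - 3)^3*(x - 1)^2, so the eigenvalues are known. The minimal polynomial is
  m_A(x) = Π_λ (x − λ)^{k_λ}
where k_λ is the size of the *largest* Jordan block for λ (equivalently, the smallest k with (A − λI)^k v = 0 for every generalised eigenvector v of λ).

  λ = 1: largest Jordan block has size 1, contributing (x − 1)
  λ = 3: largest Jordan block has size 2, contributing (x − 3)^2

So m_A(x) = (x - 3)^2*(x - 1) = x^3 - 7*x^2 + 15*x - 9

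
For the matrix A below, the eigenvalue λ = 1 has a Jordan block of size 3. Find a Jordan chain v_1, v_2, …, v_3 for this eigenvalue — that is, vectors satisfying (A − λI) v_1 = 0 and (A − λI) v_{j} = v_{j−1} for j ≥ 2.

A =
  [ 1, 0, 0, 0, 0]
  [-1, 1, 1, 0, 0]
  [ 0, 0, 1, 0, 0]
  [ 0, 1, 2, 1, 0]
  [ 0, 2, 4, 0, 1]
A Jordan chain for λ = 1 of length 3:
v_1 = (0, 0, 0, -1, -2)ᵀ
v_2 = (0, -1, 0, 0, 0)ᵀ
v_3 = (1, 0, 0, 0, 0)ᵀ

Let N = A − (1)·I. We want v_3 with N^3 v_3 = 0 but N^2 v_3 ≠ 0; then v_{j-1} := N · v_j for j = 3, …, 2.

Pick v_3 = (1, 0, 0, 0, 0)ᵀ.
Then v_2 = N · v_3 = (0, -1, 0, 0, 0)ᵀ.
Then v_1 = N · v_2 = (0, 0, 0, -1, -2)ᵀ.

Sanity check: (A − (1)·I) v_1 = (0, 0, 0, 0, 0)ᵀ = 0. ✓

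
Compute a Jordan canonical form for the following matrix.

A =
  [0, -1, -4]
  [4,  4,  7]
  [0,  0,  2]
J_3(2)

The characteristic polynomial is
  det(x·I − A) = x^3 - 6*x^2 + 12*x - 8 = (x - 2)^3

Eigenvalues and multiplicities (the geometric multiplicity of λ is n − rank(A − λI), which equals the number of Jordan blocks for λ):
  λ = 2: algebraic multiplicity = 3, geometric multiplicity = 1

Determining the block sizes for each eigenvalue:
  λ = 2: one block (gm = 1), so the single block has size am = 3 → block sizes [3]

Assembling the blocks gives a Jordan form
J =
  [2, 1, 0]
  [0, 2, 1]
  [0, 0, 2]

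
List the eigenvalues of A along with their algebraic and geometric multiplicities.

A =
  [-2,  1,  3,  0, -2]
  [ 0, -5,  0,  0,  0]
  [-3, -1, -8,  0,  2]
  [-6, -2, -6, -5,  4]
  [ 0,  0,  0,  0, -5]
λ = -5: alg = 5, geom = 4

Step 1 — factor the characteristic polynomial to read off the algebraic multiplicities:
  χ_A(x) = (x + 5)^5

Step 2 — compute geometric multiplicities via the rank-nullity identity g(λ) = n − rank(A − λI):
  rank(A − (-5)·I) = 1, so dim ker(A − (-5)·I) = n − 1 = 4

Summary:
  λ = -5: algebraic multiplicity = 5, geometric multiplicity = 4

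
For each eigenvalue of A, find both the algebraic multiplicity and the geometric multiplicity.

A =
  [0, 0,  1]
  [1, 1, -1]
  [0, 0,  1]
λ = 0: alg = 1, geom = 1; λ = 1: alg = 2, geom = 2

Step 1 — factor the characteristic polynomial to read off the algebraic multiplicities:
  χ_A(x) = x*(x - 1)^2

Step 2 — compute geometric multiplicities via the rank-nullity identity g(λ) = n − rank(A − λI):
  rank(A − (0)·I) = 2, so dim ker(A − (0)·I) = n − 2 = 1
  rank(A − (1)·I) = 1, so dim ker(A − (1)·I) = n − 1 = 2

Summary:
  λ = 0: algebraic multiplicity = 1, geometric multiplicity = 1
  λ = 1: algebraic multiplicity = 2, geometric multiplicity = 2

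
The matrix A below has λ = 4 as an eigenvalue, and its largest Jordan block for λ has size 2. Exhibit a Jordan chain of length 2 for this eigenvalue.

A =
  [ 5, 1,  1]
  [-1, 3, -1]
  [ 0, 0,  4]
A Jordan chain for λ = 4 of length 2:
v_1 = (1, -1, 0)ᵀ
v_2 = (1, 0, 0)ᵀ

Let N = A − (4)·I. We want v_2 with N^2 v_2 = 0 but N^1 v_2 ≠ 0; then v_{j-1} := N · v_j for j = 2, …, 2.

Pick v_2 = (1, 0, 0)ᵀ.
Then v_1 = N · v_2 = (1, -1, 0)ᵀ.

Sanity check: (A − (4)·I) v_1 = (0, 0, 0)ᵀ = 0. ✓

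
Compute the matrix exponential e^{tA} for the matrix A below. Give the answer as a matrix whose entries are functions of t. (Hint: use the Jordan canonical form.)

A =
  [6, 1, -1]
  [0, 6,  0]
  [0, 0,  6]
e^{tA} =
  [exp(6*t), t*exp(6*t), -t*exp(6*t)]
  [0, exp(6*t), 0]
  [0, 0, exp(6*t)]

Strategy: write A = P · J · P⁻¹ where J is a Jordan canonical form, so e^{tA} = P · e^{tJ} · P⁻¹, and e^{tJ} can be computed block-by-block.

A has Jordan form
J =
  [6, 1, 0]
  [0, 6, 0]
  [0, 0, 6]
(up to reordering of blocks).

Per-block formulas:
  For a 2×2 Jordan block J_2(6): exp(t · J_2(6)) = e^(6t)·(I + t·N), where N is the 2×2 nilpotent shift.
  For a 1×1 block at λ = 6: exp(t · [6]) = [e^(6t)].

After assembling e^{tJ} and conjugating by P, we get:

e^{tA} =
  [exp(6*t), t*exp(6*t), -t*exp(6*t)]
  [0, exp(6*t), 0]
  [0, 0, exp(6*t)]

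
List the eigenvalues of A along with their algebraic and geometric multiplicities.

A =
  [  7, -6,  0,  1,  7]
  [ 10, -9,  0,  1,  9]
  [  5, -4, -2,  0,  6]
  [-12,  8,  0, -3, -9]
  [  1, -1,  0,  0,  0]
λ = -2: alg = 2, geom = 2; λ = -1: alg = 3, geom = 1

Step 1 — factor the characteristic polynomial to read off the algebraic multiplicities:
  χ_A(x) = (x + 1)^3*(x + 2)^2

Step 2 — compute geometric multiplicities via the rank-nullity identity g(λ) = n − rank(A − λI):
  rank(A − (-2)·I) = 3, so dim ker(A − (-2)·I) = n − 3 = 2
  rank(A − (-1)·I) = 4, so dim ker(A − (-1)·I) = n − 4 = 1

Summary:
  λ = -2: algebraic multiplicity = 2, geometric multiplicity = 2
  λ = -1: algebraic multiplicity = 3, geometric multiplicity = 1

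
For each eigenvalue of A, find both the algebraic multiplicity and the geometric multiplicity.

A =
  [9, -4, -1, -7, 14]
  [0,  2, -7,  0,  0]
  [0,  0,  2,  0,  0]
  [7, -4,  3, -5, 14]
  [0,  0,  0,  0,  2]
λ = 2: alg = 5, geom = 3

Step 1 — factor the characteristic polynomial to read off the algebraic multiplicities:
  χ_A(x) = (x - 2)^5

Step 2 — compute geometric multiplicities via the rank-nullity identity g(λ) = n − rank(A − λI):
  rank(A − (2)·I) = 2, so dim ker(A − (2)·I) = n − 2 = 3

Summary:
  λ = 2: algebraic multiplicity = 5, geometric multiplicity = 3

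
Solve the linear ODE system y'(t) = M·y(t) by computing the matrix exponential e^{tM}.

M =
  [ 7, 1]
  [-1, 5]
e^{tM} =
  [t*exp(6*t) + exp(6*t), t*exp(6*t)]
  [-t*exp(6*t), -t*exp(6*t) + exp(6*t)]

Strategy: write M = P · J · P⁻¹ where J is a Jordan canonical form, so e^{tM} = P · e^{tJ} · P⁻¹, and e^{tJ} can be computed block-by-block.

M has Jordan form
J =
  [6, 1]
  [0, 6]
(up to reordering of blocks).

Per-block formulas:
  For a 2×2 Jordan block J_2(6): exp(t · J_2(6)) = e^(6t)·(I + t·N), where N is the 2×2 nilpotent shift.

After assembling e^{tJ} and conjugating by P, we get:

e^{tM} =
  [t*exp(6*t) + exp(6*t), t*exp(6*t)]
  [-t*exp(6*t), -t*exp(6*t) + exp(6*t)]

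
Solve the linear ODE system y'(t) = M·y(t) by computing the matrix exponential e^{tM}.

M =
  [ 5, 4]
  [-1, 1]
e^{tM} =
  [2*t*exp(3*t) + exp(3*t), 4*t*exp(3*t)]
  [-t*exp(3*t), -2*t*exp(3*t) + exp(3*t)]

Strategy: write M = P · J · P⁻¹ where J is a Jordan canonical form, so e^{tM} = P · e^{tJ} · P⁻¹, and e^{tJ} can be computed block-by-block.

M has Jordan form
J =
  [3, 1]
  [0, 3]
(up to reordering of blocks).

Per-block formulas:
  For a 2×2 Jordan block J_2(3): exp(t · J_2(3)) = e^(3t)·(I + t·N), where N is the 2×2 nilpotent shift.

After assembling e^{tJ} and conjugating by P, we get:

e^{tM} =
  [2*t*exp(3*t) + exp(3*t), 4*t*exp(3*t)]
  [-t*exp(3*t), -2*t*exp(3*t) + exp(3*t)]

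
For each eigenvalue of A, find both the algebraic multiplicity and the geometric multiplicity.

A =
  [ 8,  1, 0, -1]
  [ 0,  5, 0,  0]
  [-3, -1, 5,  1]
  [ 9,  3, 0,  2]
λ = 5: alg = 4, geom = 3

Step 1 — factor the characteristic polynomial to read off the algebraic multiplicities:
  χ_A(x) = (x - 5)^4

Step 2 — compute geometric multiplicities via the rank-nullity identity g(λ) = n − rank(A − λI):
  rank(A − (5)·I) = 1, so dim ker(A − (5)·I) = n − 1 = 3

Summary:
  λ = 5: algebraic multiplicity = 4, geometric multiplicity = 3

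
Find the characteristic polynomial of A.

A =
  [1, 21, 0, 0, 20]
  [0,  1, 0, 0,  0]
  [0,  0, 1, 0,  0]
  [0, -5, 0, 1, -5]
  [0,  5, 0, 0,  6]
x^5 - 10*x^4 + 30*x^3 - 40*x^2 + 25*x - 6

Expanding det(x·I − A) (e.g. by cofactor expansion or by noting that A is similar to its Jordan form J, which has the same characteristic polynomial as A) gives
  χ_A(x) = x^5 - 10*x^4 + 30*x^3 - 40*x^2 + 25*x - 6
which factors as (x - 6)*(x - 1)^4. The eigenvalues (with algebraic multiplicities) are λ = 1 with multiplicity 4, λ = 6 with multiplicity 1.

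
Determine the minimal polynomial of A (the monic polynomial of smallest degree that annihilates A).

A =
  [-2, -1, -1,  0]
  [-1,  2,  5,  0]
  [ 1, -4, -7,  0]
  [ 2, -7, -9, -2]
x^3 + 7*x^2 + 16*x + 12

The characteristic polynomial is χ_A(x) = (x + 2)^3*(x + 3), so the eigenvalues are known. The minimal polynomial is
  m_A(x) = Π_λ (x − λ)^{k_λ}
where k_λ is the size of the *largest* Jordan block for λ (equivalently, the smallest k with (A − λI)^k v = 0 for every generalised eigenvector v of λ).

  λ = -3: largest Jordan block has size 1, contributing (x + 3)
  λ = -2: largest Jordan block has size 2, contributing (x + 2)^2

So m_A(x) = (x + 2)^2*(x + 3) = x^3 + 7*x^2 + 16*x + 12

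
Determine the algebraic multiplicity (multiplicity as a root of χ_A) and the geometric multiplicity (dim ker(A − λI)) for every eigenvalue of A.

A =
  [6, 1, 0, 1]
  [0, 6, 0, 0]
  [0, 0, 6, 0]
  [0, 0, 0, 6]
λ = 6: alg = 4, geom = 3

Step 1 — factor the characteristic polynomial to read off the algebraic multiplicities:
  χ_A(x) = (x - 6)^4

Step 2 — compute geometric multiplicities via the rank-nullity identity g(λ) = n − rank(A − λI):
  rank(A − (6)·I) = 1, so dim ker(A − (6)·I) = n − 1 = 3

Summary:
  λ = 6: algebraic multiplicity = 4, geometric multiplicity = 3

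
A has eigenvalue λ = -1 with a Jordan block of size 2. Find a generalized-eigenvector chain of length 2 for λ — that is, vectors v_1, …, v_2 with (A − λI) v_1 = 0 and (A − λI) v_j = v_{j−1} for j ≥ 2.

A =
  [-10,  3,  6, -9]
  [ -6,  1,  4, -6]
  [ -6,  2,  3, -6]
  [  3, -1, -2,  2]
A Jordan chain for λ = -1 of length 2:
v_1 = (-9, -6, -6, 3)ᵀ
v_2 = (1, 0, 0, 0)ᵀ

Let N = A − (-1)·I. We want v_2 with N^2 v_2 = 0 but N^1 v_2 ≠ 0; then v_{j-1} := N · v_j for j = 2, …, 2.

Pick v_2 = (1, 0, 0, 0)ᵀ.
Then v_1 = N · v_2 = (-9, -6, -6, 3)ᵀ.

Sanity check: (A − (-1)·I) v_1 = (0, 0, 0, 0)ᵀ = 0. ✓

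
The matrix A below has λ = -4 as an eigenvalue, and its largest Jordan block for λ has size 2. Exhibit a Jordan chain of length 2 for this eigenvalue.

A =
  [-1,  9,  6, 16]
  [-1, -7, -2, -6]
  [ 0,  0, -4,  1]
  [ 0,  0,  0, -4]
A Jordan chain for λ = -4 of length 2:
v_1 = (3, -1, 0, 0)ᵀ
v_2 = (1, 0, 0, 0)ᵀ

Let N = A − (-4)·I. We want v_2 with N^2 v_2 = 0 but N^1 v_2 ≠ 0; then v_{j-1} := N · v_j for j = 2, …, 2.

Pick v_2 = (1, 0, 0, 0)ᵀ.
Then v_1 = N · v_2 = (3, -1, 0, 0)ᵀ.

Sanity check: (A − (-4)·I) v_1 = (0, 0, 0, 0)ᵀ = 0. ✓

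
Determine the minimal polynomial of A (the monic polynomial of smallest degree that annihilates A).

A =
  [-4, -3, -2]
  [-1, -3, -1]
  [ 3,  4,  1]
x^3 + 6*x^2 + 12*x + 8

The characteristic polynomial is χ_A(x) = (x + 2)^3, so the eigenvalues are known. The minimal polynomial is
  m_A(x) = Π_λ (x − λ)^{k_λ}
where k_λ is the size of the *largest* Jordan block for λ (equivalently, the smallest k with (A − λI)^k v = 0 for every generalised eigenvector v of λ).

  λ = -2: largest Jordan block has size 3, contributing (x + 2)^3

So m_A(x) = (x + 2)^3 = x^3 + 6*x^2 + 12*x + 8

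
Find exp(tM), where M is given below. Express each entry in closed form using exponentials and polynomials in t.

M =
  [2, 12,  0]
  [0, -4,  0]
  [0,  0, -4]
e^{tM} =
  [exp(2*t), 2*exp(2*t) - 2*exp(-4*t), 0]
  [0, exp(-4*t), 0]
  [0, 0, exp(-4*t)]

Strategy: write M = P · J · P⁻¹ where J is a Jordan canonical form, so e^{tM} = P · e^{tJ} · P⁻¹, and e^{tJ} can be computed block-by-block.

M has Jordan form
J =
  [-4,  0, 0]
  [ 0, -4, 0]
  [ 0,  0, 2]
(up to reordering of blocks).

Per-block formulas:
  For a 1×1 block at λ = -4: exp(t · [-4]) = [e^(-4t)].
  For a 1×1 block at λ = 2: exp(t · [2]) = [e^(2t)].

After assembling e^{tJ} and conjugating by P, we get:

e^{tM} =
  [exp(2*t), 2*exp(2*t) - 2*exp(-4*t), 0]
  [0, exp(-4*t), 0]
  [0, 0, exp(-4*t)]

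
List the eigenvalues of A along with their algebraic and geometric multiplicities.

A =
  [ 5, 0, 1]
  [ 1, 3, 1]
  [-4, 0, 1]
λ = 3: alg = 3, geom = 1

Step 1 — factor the characteristic polynomial to read off the algebraic multiplicities:
  χ_A(x) = (x - 3)^3

Step 2 — compute geometric multiplicities via the rank-nullity identity g(λ) = n − rank(A − λI):
  rank(A − (3)·I) = 2, so dim ker(A − (3)·I) = n − 2 = 1

Summary:
  λ = 3: algebraic multiplicity = 3, geometric multiplicity = 1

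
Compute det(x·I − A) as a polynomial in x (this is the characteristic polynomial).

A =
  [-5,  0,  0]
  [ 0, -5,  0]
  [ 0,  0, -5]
x^3 + 15*x^2 + 75*x + 125

Expanding det(x·I − A) (e.g. by cofactor expansion or by noting that A is similar to its Jordan form J, which has the same characteristic polynomial as A) gives
  χ_A(x) = x^3 + 15*x^2 + 75*x + 125
which factors as (x + 5)^3. The eigenvalues (with algebraic multiplicities) are λ = -5 with multiplicity 3.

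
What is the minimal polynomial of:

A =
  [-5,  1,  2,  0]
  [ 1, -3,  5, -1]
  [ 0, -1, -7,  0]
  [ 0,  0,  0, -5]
x^3 + 15*x^2 + 75*x + 125

The characteristic polynomial is χ_A(x) = (x + 5)^4, so the eigenvalues are known. The minimal polynomial is
  m_A(x) = Π_λ (x − λ)^{k_λ}
where k_λ is the size of the *largest* Jordan block for λ (equivalently, the smallest k with (A − λI)^k v = 0 for every generalised eigenvector v of λ).

  λ = -5: largest Jordan block has size 3, contributing (x + 5)^3

So m_A(x) = (x + 5)^3 = x^3 + 15*x^2 + 75*x + 125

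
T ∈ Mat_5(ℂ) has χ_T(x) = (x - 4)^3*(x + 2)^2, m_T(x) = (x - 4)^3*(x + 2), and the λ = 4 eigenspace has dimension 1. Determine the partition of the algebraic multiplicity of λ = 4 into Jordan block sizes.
Block sizes for λ = 4: [3]

Step 1 — from the characteristic polynomial, algebraic multiplicity of λ = 4 is 3. From dim ker(T − (4)·I) = 1, there are exactly 1 Jordan blocks for λ = 4.
Step 2 — from the minimal polynomial, the factor (x − 4)^3 tells us the largest block for λ = 4 has size 3.
Step 3 — with total size 3, 1 blocks, and largest block 3, the block sizes (in nonincreasing order) are [3].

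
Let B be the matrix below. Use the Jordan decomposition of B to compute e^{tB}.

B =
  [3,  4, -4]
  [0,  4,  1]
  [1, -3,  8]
e^{tB} =
  [-2*t*exp(5*t) + exp(5*t), 4*t*exp(5*t), -4*t*exp(5*t)]
  [t^2*exp(5*t)/2, -t^2*exp(5*t) - t*exp(5*t) + exp(5*t), t^2*exp(5*t) + t*exp(5*t)]
  [t^2*exp(5*t)/2 + t*exp(5*t), -t^2*exp(5*t) - 3*t*exp(5*t), t^2*exp(5*t) + 3*t*exp(5*t) + exp(5*t)]

Strategy: write B = P · J · P⁻¹ where J is a Jordan canonical form, so e^{tB} = P · e^{tJ} · P⁻¹, and e^{tJ} can be computed block-by-block.

B has Jordan form
J =
  [5, 1, 0]
  [0, 5, 1]
  [0, 0, 5]
(up to reordering of blocks).

Per-block formulas:
  For a 3×3 Jordan block J_3(5): exp(t · J_3(5)) = e^(5t)·(I + t·N + (t^2/2)·N^2), where N is the 3×3 nilpotent shift.

After assembling e^{tJ} and conjugating by P, we get:

e^{tB} =
  [-2*t*exp(5*t) + exp(5*t), 4*t*exp(5*t), -4*t*exp(5*t)]
  [t^2*exp(5*t)/2, -t^2*exp(5*t) - t*exp(5*t) + exp(5*t), t^2*exp(5*t) + t*exp(5*t)]
  [t^2*exp(5*t)/2 + t*exp(5*t), -t^2*exp(5*t) - 3*t*exp(5*t), t^2*exp(5*t) + 3*t*exp(5*t) + exp(5*t)]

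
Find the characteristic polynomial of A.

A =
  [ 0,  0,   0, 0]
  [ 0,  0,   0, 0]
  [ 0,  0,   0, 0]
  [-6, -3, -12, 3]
x^4 - 3*x^3

Expanding det(x·I − A) (e.g. by cofactor expansion or by noting that A is similar to its Jordan form J, which has the same characteristic polynomial as A) gives
  χ_A(x) = x^4 - 3*x^3
which factors as x^3*(x - 3). The eigenvalues (with algebraic multiplicities) are λ = 0 with multiplicity 3, λ = 3 with multiplicity 1.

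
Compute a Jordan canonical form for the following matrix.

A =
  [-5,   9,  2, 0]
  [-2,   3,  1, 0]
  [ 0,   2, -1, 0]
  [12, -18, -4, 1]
J_3(-1) ⊕ J_1(1)

The characteristic polynomial is
  det(x·I − A) = x^4 + 2*x^3 - 2*x - 1 = (x - 1)*(x + 1)^3

Eigenvalues and multiplicities (the geometric multiplicity of λ is n − rank(A − λI), which equals the number of Jordan blocks for λ):
  λ = -1: algebraic multiplicity = 3, geometric multiplicity = 1
  λ = 1: algebraic multiplicity = 1, geometric multiplicity = 1

Determining the block sizes for each eigenvalue:
  λ = -1: one block (gm = 1), so the single block has size am = 3 → block sizes [3]
  λ = 1: one block (gm = 1), so the single block has size am = 1 → block sizes [1]

Assembling the blocks gives a Jordan form
J =
  [-1,  1,  0, 0]
  [ 0, -1,  1, 0]
  [ 0,  0, -1, 0]
  [ 0,  0,  0, 1]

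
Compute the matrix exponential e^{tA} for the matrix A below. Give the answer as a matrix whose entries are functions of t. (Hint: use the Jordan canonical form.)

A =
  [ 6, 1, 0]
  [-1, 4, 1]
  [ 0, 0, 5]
e^{tA} =
  [t*exp(5*t) + exp(5*t), t*exp(5*t), t^2*exp(5*t)/2]
  [-t*exp(5*t), -t*exp(5*t) + exp(5*t), -t^2*exp(5*t)/2 + t*exp(5*t)]
  [0, 0, exp(5*t)]

Strategy: write A = P · J · P⁻¹ where J is a Jordan canonical form, so e^{tA} = P · e^{tJ} · P⁻¹, and e^{tJ} can be computed block-by-block.

A has Jordan form
J =
  [5, 1, 0]
  [0, 5, 1]
  [0, 0, 5]
(up to reordering of blocks).

Per-block formulas:
  For a 3×3 Jordan block J_3(5): exp(t · J_3(5)) = e^(5t)·(I + t·N + (t^2/2)·N^2), where N is the 3×3 nilpotent shift.

After assembling e^{tJ} and conjugating by P, we get:

e^{tA} =
  [t*exp(5*t) + exp(5*t), t*exp(5*t), t^2*exp(5*t)/2]
  [-t*exp(5*t), -t*exp(5*t) + exp(5*t), -t^2*exp(5*t)/2 + t*exp(5*t)]
  [0, 0, exp(5*t)]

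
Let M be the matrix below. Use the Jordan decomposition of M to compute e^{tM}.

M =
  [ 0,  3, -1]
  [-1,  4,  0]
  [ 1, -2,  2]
e^{tM} =
  [-2*t*exp(2*t) + exp(2*t), t^2*exp(2*t) + 3*t*exp(2*t), t^2*exp(2*t) - t*exp(2*t)]
  [-t*exp(2*t), t^2*exp(2*t)/2 + 2*t*exp(2*t) + exp(2*t), t^2*exp(2*t)/2]
  [t*exp(2*t), -t^2*exp(2*t)/2 - 2*t*exp(2*t), -t^2*exp(2*t)/2 + exp(2*t)]

Strategy: write M = P · J · P⁻¹ where J is a Jordan canonical form, so e^{tM} = P · e^{tJ} · P⁻¹, and e^{tJ} can be computed block-by-block.

M has Jordan form
J =
  [2, 1, 0]
  [0, 2, 1]
  [0, 0, 2]
(up to reordering of blocks).

Per-block formulas:
  For a 3×3 Jordan block J_3(2): exp(t · J_3(2)) = e^(2t)·(I + t·N + (t^2/2)·N^2), where N is the 3×3 nilpotent shift.

After assembling e^{tJ} and conjugating by P, we get:

e^{tM} =
  [-2*t*exp(2*t) + exp(2*t), t^2*exp(2*t) + 3*t*exp(2*t), t^2*exp(2*t) - t*exp(2*t)]
  [-t*exp(2*t), t^2*exp(2*t)/2 + 2*t*exp(2*t) + exp(2*t), t^2*exp(2*t)/2]
  [t*exp(2*t), -t^2*exp(2*t)/2 - 2*t*exp(2*t), -t^2*exp(2*t)/2 + exp(2*t)]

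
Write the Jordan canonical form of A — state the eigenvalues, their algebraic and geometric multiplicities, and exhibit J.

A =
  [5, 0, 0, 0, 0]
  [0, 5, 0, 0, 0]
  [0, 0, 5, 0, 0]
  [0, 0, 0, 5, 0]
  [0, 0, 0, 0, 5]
J_1(5) ⊕ J_1(5) ⊕ J_1(5) ⊕ J_1(5) ⊕ J_1(5)

The characteristic polynomial is
  det(x·I − A) = x^5 - 25*x^4 + 250*x^3 - 1250*x^2 + 3125*x - 3125 = (x - 5)^5

Eigenvalues and multiplicities (the geometric multiplicity of λ is n − rank(A − λI), which equals the number of Jordan blocks for λ):
  λ = 5: algebraic multiplicity = 5, geometric multiplicity = 5

Determining the block sizes for each eigenvalue:
  λ = 5: gm = am = 5, so every block has size 1 → block sizes [1, 1, 1, 1, 1]

Assembling the blocks gives a Jordan form
J =
  [5, 0, 0, 0, 0]
  [0, 5, 0, 0, 0]
  [0, 0, 5, 0, 0]
  [0, 0, 0, 5, 0]
  [0, 0, 0, 0, 5]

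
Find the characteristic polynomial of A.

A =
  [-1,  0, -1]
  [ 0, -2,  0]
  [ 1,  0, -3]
x^3 + 6*x^2 + 12*x + 8

Expanding det(x·I − A) (e.g. by cofactor expansion or by noting that A is similar to its Jordan form J, which has the same characteristic polynomial as A) gives
  χ_A(x) = x^3 + 6*x^2 + 12*x + 8
which factors as (x + 2)^3. The eigenvalues (with algebraic multiplicities) are λ = -2 with multiplicity 3.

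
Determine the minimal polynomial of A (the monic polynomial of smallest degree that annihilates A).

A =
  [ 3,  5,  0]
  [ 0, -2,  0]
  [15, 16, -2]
x^3 + x^2 - 8*x - 12

The characteristic polynomial is χ_A(x) = (x - 3)*(x + 2)^2, so the eigenvalues are known. The minimal polynomial is
  m_A(x) = Π_λ (x − λ)^{k_λ}
where k_λ is the size of the *largest* Jordan block for λ (equivalently, the smallest k with (A − λI)^k v = 0 for every generalised eigenvector v of λ).

  λ = -2: largest Jordan block has size 2, contributing (x + 2)^2
  λ = 3: largest Jordan block has size 1, contributing (x − 3)

So m_A(x) = (x - 3)*(x + 2)^2 = x^3 + x^2 - 8*x - 12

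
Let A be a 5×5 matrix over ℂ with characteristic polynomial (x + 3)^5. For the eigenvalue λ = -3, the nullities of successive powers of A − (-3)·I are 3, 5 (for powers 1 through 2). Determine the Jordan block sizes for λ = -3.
Block sizes for λ = -3: [2, 2, 1]

From the dimensions of kernels of powers, the number of Jordan blocks of size at least j is d_j − d_{j−1} where d_j = dim ker(N^j) (with d_0 = 0). Computing the differences gives [3, 2].
The number of blocks of size exactly k is (#blocks of size ≥ k) − (#blocks of size ≥ k + 1), so the partition is: 1 block(s) of size 1, 2 block(s) of size 2.
In nonincreasing order the block sizes are [2, 2, 1].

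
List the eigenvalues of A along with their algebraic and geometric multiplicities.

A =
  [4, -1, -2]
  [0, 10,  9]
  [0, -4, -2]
λ = 4: alg = 3, geom = 1

Step 1 — factor the characteristic polynomial to read off the algebraic multiplicities:
  χ_A(x) = (x - 4)^3

Step 2 — compute geometric multiplicities via the rank-nullity identity g(λ) = n − rank(A − λI):
  rank(A − (4)·I) = 2, so dim ker(A − (4)·I) = n − 2 = 1

Summary:
  λ = 4: algebraic multiplicity = 3, geometric multiplicity = 1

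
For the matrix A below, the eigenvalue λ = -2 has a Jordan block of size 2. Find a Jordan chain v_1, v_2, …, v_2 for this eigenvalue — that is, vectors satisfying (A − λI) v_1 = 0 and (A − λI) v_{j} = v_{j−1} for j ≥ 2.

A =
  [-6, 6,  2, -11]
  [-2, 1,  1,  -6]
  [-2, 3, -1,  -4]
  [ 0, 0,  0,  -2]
A Jordan chain for λ = -2 of length 2:
v_1 = (-4, -2, -2, 0)ᵀ
v_2 = (1, 0, 0, 0)ᵀ

Let N = A − (-2)·I. We want v_2 with N^2 v_2 = 0 but N^1 v_2 ≠ 0; then v_{j-1} := N · v_j for j = 2, …, 2.

Pick v_2 = (1, 0, 0, 0)ᵀ.
Then v_1 = N · v_2 = (-4, -2, -2, 0)ᵀ.

Sanity check: (A − (-2)·I) v_1 = (0, 0, 0, 0)ᵀ = 0. ✓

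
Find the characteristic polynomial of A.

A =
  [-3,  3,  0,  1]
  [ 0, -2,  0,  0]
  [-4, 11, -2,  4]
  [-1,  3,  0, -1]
x^4 + 8*x^3 + 24*x^2 + 32*x + 16

Expanding det(x·I − A) (e.g. by cofactor expansion or by noting that A is similar to its Jordan form J, which has the same characteristic polynomial as A) gives
  χ_A(x) = x^4 + 8*x^3 + 24*x^2 + 32*x + 16
which factors as (x + 2)^4. The eigenvalues (with algebraic multiplicities) are λ = -2 with multiplicity 4.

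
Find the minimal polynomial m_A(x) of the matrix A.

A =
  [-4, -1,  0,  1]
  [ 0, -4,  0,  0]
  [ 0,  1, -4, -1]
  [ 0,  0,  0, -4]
x^2 + 8*x + 16

The characteristic polynomial is χ_A(x) = (x + 4)^4, so the eigenvalues are known. The minimal polynomial is
  m_A(x) = Π_λ (x − λ)^{k_λ}
where k_λ is the size of the *largest* Jordan block for λ (equivalently, the smallest k with (A − λI)^k v = 0 for every generalised eigenvector v of λ).

  λ = -4: largest Jordan block has size 2, contributing (x + 4)^2

So m_A(x) = (x + 4)^2 = x^2 + 8*x + 16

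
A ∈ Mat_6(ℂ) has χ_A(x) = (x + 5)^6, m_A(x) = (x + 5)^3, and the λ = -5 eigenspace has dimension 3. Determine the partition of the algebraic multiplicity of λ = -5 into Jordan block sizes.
Block sizes for λ = -5: [3, 2, 1]

Step 1 — from the characteristic polynomial, algebraic multiplicity of λ = -5 is 6. From dim ker(A − (-5)·I) = 3, there are exactly 3 Jordan blocks for λ = -5.
Step 2 — from the minimal polynomial, the factor (x + 5)^3 tells us the largest block for λ = -5 has size 3.
Step 3 — with total size 6, 3 blocks, and largest block 3, the block sizes (in nonincreasing order) are [3, 2, 1].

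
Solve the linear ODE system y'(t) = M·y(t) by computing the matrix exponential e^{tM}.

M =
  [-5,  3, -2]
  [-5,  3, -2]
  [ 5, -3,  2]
e^{tM} =
  [1 - 5*t, 3*t, -2*t]
  [-5*t, 3*t + 1, -2*t]
  [5*t, -3*t, 2*t + 1]

Strategy: write M = P · J · P⁻¹ where J is a Jordan canonical form, so e^{tM} = P · e^{tJ} · P⁻¹, and e^{tJ} can be computed block-by-block.

M has Jordan form
J =
  [0, 1, 0]
  [0, 0, 0]
  [0, 0, 0]
(up to reordering of blocks).

Per-block formulas:
  For a 1×1 block at λ = 0: exp(t · [0]) = [e^(0t)].
  For a 2×2 Jordan block J_2(0): exp(t · J_2(0)) = e^(0t)·(I + t·N), where N is the 2×2 nilpotent shift.

After assembling e^{tJ} and conjugating by P, we get:

e^{tM} =
  [1 - 5*t, 3*t, -2*t]
  [-5*t, 3*t + 1, -2*t]
  [5*t, -3*t, 2*t + 1]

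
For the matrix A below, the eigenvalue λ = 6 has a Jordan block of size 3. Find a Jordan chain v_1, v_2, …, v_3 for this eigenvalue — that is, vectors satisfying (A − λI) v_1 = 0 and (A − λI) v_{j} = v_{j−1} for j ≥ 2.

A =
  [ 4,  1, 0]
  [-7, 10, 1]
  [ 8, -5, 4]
A Jordan chain for λ = 6 of length 3:
v_1 = (-3, -6, 3)ᵀ
v_2 = (-2, -7, 8)ᵀ
v_3 = (1, 0, 0)ᵀ

Let N = A − (6)·I. We want v_3 with N^3 v_3 = 0 but N^2 v_3 ≠ 0; then v_{j-1} := N · v_j for j = 3, …, 2.

Pick v_3 = (1, 0, 0)ᵀ.
Then v_2 = N · v_3 = (-2, -7, 8)ᵀ.
Then v_1 = N · v_2 = (-3, -6, 3)ᵀ.

Sanity check: (A − (6)·I) v_1 = (0, 0, 0)ᵀ = 0. ✓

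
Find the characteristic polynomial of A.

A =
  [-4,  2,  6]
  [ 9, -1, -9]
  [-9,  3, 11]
x^3 - 6*x^2 + 12*x - 8

Expanding det(x·I − A) (e.g. by cofactor expansion or by noting that A is similar to its Jordan form J, which has the same characteristic polynomial as A) gives
  χ_A(x) = x^3 - 6*x^2 + 12*x - 8
which factors as (x - 2)^3. The eigenvalues (with algebraic multiplicities) are λ = 2 with multiplicity 3.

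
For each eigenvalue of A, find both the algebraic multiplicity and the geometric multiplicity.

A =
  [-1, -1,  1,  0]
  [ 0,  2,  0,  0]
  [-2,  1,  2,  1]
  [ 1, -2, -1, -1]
λ = 0: alg = 3, geom = 1; λ = 2: alg = 1, geom = 1

Step 1 — factor the characteristic polynomial to read off the algebraic multiplicities:
  χ_A(x) = x^3*(x - 2)

Step 2 — compute geometric multiplicities via the rank-nullity identity g(λ) = n − rank(A − λI):
  rank(A − (0)·I) = 3, so dim ker(A − (0)·I) = n − 3 = 1
  rank(A − (2)·I) = 3, so dim ker(A − (2)·I) = n − 3 = 1

Summary:
  λ = 0: algebraic multiplicity = 3, geometric multiplicity = 1
  λ = 2: algebraic multiplicity = 1, geometric multiplicity = 1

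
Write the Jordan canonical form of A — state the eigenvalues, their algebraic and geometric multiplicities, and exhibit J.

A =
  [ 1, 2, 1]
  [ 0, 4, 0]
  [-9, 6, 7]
J_2(4) ⊕ J_1(4)

The characteristic polynomial is
  det(x·I − A) = x^3 - 12*x^2 + 48*x - 64 = (x - 4)^3

Eigenvalues and multiplicities (the geometric multiplicity of λ is n − rank(A − λI), which equals the number of Jordan blocks for λ):
  λ = 4: algebraic multiplicity = 3, geometric multiplicity = 2

Determining the block sizes for each eigenvalue:
  λ = 4: 2 blocks summing to 3 forces exactly one block of size 2 and the rest size 1 → block sizes [2, 1]

Assembling the blocks gives a Jordan form
J =
  [4, 1, 0]
  [0, 4, 0]
  [0, 0, 4]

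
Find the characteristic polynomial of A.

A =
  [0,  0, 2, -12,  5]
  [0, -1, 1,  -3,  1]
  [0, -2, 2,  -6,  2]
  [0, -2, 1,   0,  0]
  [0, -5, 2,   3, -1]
x^5

Expanding det(x·I − A) (e.g. by cofactor expansion or by noting that A is similar to its Jordan form J, which has the same characteristic polynomial as A) gives
  χ_A(x) = x^5
which factors as x^5. The eigenvalues (with algebraic multiplicities) are λ = 0 with multiplicity 5.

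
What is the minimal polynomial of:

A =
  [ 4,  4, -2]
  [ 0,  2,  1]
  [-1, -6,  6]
x^3 - 12*x^2 + 48*x - 64

The characteristic polynomial is χ_A(x) = (x - 4)^3, so the eigenvalues are known. The minimal polynomial is
  m_A(x) = Π_λ (x − λ)^{k_λ}
where k_λ is the size of the *largest* Jordan block for λ (equivalently, the smallest k with (A − λI)^k v = 0 for every generalised eigenvector v of λ).

  λ = 4: largest Jordan block has size 3, contributing (x − 4)^3

So m_A(x) = (x - 4)^3 = x^3 - 12*x^2 + 48*x - 64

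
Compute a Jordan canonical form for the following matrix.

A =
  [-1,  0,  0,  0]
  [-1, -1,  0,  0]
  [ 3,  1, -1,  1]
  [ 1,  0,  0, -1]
J_2(-1) ⊕ J_2(-1)

The characteristic polynomial is
  det(x·I − A) = x^4 + 4*x^3 + 6*x^2 + 4*x + 1 = (x + 1)^4

Eigenvalues and multiplicities (the geometric multiplicity of λ is n − rank(A − λI), which equals the number of Jordan blocks for λ):
  λ = -1: algebraic multiplicity = 4, geometric multiplicity = 2

Determining the block sizes for each eigenvalue:
  λ = -1: with am = 4 and gm = 2, the partition is not yet determined (e.g. several partitions of 4 into 2 parts exist). Let N = A − (-1)·I. Computing rank(N^1) = 2, rank(N^2) = 0; the number of blocks of size ≥ j is rank(N^{j−1}) − rank(N^j), giving [2, 2]. So we have 2 block(s) of size 2 → block sizes [2, 2]

Assembling the blocks gives a Jordan form
J =
  [-1,  1,  0,  0]
  [ 0, -1,  0,  0]
  [ 0,  0, -1,  1]
  [ 0,  0,  0, -1]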